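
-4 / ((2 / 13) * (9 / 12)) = -104 / 3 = -34.67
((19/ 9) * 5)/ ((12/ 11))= 1045/ 108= 9.68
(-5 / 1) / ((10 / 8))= -4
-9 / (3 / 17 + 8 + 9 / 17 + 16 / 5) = -765 / 1012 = -0.76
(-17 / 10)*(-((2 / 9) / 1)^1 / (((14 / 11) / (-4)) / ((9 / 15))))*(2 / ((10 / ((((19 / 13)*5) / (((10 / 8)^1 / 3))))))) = -28424 / 11375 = -2.50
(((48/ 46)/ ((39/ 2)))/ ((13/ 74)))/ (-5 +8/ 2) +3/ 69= -1015/ 3887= -0.26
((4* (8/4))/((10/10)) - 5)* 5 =15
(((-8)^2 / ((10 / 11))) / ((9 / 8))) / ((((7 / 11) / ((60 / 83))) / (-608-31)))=-26391552 / 581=-45424.36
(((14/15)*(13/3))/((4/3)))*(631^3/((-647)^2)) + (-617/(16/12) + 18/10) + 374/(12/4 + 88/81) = 12063913627379/8313574740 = 1451.11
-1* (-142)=142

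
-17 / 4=-4.25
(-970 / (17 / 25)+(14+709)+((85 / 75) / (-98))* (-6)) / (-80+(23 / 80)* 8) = 5859332 / 647241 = 9.05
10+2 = 12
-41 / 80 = -0.51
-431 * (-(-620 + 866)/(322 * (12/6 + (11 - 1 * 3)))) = 53013/1610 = 32.93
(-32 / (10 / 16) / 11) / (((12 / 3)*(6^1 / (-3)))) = 32 / 55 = 0.58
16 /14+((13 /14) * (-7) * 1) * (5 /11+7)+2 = -3489 /77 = -45.31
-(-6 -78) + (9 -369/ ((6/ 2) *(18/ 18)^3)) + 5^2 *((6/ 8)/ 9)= -335/ 12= -27.92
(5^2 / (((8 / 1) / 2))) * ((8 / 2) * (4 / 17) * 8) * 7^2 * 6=235200 / 17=13835.29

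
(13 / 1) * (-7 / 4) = -91 / 4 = -22.75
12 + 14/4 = 15.50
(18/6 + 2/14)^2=484/49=9.88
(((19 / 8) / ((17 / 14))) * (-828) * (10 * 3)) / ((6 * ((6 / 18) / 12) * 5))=-991116 / 17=-58300.94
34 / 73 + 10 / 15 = 248 / 219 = 1.13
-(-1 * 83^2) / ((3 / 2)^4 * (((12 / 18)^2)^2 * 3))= 6889 / 3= 2296.33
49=49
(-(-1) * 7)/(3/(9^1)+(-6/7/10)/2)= 1470/61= 24.10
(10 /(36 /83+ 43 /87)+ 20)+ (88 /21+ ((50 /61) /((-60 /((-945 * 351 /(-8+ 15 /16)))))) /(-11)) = 995441130914 /10669888383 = 93.29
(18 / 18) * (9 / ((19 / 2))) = 18 / 19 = 0.95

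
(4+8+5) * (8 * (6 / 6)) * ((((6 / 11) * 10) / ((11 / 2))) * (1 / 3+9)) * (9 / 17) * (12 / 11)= 967680 / 1331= 727.03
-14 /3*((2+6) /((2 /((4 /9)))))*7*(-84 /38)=21952 /171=128.37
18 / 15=6 / 5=1.20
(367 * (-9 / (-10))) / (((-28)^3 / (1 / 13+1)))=-3303 / 203840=-0.02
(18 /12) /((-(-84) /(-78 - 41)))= -2.12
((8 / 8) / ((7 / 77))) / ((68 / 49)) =539 / 68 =7.93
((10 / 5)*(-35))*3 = -210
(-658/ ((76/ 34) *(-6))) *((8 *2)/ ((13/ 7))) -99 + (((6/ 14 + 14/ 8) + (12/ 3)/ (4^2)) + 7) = 1727849/ 5187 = 333.11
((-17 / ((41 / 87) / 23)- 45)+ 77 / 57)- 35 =-2122772 / 2337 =-908.33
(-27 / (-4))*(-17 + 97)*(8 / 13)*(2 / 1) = 8640 / 13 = 664.62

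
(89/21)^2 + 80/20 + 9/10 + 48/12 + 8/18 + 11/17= 2095633/74970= 27.95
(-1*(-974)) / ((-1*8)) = -487 / 4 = -121.75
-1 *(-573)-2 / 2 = 572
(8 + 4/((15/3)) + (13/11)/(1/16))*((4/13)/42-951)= -131887468/5005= -26351.14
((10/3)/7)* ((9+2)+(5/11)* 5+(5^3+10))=2330/33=70.61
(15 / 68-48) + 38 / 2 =-1957 / 68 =-28.78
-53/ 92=-0.58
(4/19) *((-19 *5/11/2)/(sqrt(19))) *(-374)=340 *sqrt(19)/19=78.00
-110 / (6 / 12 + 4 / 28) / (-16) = 385 / 36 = 10.69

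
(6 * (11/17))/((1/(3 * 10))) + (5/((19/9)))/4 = 151245/1292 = 117.06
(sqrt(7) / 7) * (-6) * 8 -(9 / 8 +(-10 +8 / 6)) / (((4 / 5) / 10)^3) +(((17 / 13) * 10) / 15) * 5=12258835 / 832 -48 * sqrt(7) / 7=14716.03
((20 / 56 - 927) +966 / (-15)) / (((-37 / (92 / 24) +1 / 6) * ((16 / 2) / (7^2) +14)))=4786737 / 648890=7.38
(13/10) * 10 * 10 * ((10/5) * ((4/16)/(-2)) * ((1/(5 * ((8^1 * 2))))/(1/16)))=-13/2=-6.50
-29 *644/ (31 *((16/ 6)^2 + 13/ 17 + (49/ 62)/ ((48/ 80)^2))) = -634984/ 10615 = -59.82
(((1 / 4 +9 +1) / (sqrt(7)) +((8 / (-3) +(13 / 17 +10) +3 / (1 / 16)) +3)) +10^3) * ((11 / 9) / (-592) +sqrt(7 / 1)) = 1095529 / 135864 +2686000525 * sqrt(7) / 2536128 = 2810.17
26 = 26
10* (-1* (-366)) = 3660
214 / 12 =107 / 6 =17.83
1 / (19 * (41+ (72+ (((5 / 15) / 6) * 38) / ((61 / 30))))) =183 / 396511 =0.00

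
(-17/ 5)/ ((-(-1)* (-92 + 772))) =-0.00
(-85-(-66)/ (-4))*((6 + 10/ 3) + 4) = -4060/ 3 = -1353.33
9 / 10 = 0.90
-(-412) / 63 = 412 / 63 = 6.54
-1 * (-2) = 2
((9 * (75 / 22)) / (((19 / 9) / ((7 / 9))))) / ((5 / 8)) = 3780 / 209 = 18.09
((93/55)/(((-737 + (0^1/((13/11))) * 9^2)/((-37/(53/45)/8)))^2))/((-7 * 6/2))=-0.00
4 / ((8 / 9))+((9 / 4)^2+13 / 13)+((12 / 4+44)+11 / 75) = 69251 / 1200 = 57.71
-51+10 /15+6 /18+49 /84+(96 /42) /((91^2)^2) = -284654662919 /5760296724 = -49.42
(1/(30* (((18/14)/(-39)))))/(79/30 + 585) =-91/52887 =-0.00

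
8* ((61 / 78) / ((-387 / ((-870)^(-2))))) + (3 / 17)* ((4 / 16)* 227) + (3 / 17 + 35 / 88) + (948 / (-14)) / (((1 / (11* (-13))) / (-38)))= -367948.84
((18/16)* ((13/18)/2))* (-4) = -13/8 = -1.62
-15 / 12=-5 / 4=-1.25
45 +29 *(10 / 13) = 875 / 13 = 67.31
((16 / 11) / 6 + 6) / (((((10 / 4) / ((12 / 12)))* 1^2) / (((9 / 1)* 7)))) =157.31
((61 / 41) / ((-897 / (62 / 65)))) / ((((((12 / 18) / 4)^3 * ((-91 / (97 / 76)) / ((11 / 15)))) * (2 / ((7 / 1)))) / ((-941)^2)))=10719794143542 / 984091225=10893.09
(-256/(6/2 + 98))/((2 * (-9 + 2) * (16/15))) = 120/707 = 0.17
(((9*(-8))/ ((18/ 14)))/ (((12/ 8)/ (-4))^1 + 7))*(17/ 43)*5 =-38080/ 2279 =-16.71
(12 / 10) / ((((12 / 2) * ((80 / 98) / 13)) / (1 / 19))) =637 / 3800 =0.17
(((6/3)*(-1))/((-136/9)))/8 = 9/544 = 0.02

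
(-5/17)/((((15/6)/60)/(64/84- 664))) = 557120/119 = 4681.68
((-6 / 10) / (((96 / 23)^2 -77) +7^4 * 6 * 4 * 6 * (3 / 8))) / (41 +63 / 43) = -68241 / 625911249370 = -0.00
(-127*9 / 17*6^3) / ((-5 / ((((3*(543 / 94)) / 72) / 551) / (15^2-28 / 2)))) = 5585841 / 928925390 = 0.01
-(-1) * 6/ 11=0.55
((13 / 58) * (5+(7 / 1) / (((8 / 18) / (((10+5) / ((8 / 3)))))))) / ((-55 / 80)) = -38935 / 1276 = -30.51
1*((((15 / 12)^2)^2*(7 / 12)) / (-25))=-175 / 3072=-0.06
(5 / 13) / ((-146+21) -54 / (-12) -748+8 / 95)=-950 / 2144987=-0.00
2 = 2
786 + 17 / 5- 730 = 297 / 5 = 59.40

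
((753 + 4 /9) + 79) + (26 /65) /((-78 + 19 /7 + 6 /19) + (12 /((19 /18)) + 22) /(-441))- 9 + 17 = 840.44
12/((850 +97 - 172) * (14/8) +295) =48/6605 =0.01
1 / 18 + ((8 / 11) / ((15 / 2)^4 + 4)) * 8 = 576011 / 10036422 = 0.06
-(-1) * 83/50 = 1.66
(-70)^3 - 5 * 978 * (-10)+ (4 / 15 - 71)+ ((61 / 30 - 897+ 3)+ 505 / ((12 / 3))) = -294936.45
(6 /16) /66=1 /176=0.01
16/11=1.45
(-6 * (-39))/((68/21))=2457/34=72.26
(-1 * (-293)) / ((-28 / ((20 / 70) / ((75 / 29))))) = -8497 / 7350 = -1.16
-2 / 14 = -1 / 7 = -0.14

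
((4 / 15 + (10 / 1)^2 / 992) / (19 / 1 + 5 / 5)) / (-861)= -1367 / 64058400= -0.00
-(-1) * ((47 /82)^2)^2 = 4879681 /45212176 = 0.11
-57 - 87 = -144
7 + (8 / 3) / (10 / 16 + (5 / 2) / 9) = 647 / 65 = 9.95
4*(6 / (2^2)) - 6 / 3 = 4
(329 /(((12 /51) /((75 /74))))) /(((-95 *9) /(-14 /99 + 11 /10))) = -5307757 /3340656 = -1.59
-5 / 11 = -0.45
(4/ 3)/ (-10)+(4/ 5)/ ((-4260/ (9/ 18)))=-1421/ 10650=-0.13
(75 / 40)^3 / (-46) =-3375 / 23552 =-0.14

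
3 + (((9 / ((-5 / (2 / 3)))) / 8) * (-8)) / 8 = 63 / 20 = 3.15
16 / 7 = 2.29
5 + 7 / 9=52 / 9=5.78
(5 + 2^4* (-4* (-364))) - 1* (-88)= 23389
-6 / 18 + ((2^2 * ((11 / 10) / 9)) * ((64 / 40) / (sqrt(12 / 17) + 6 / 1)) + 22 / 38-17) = -1776413 / 106875-44 * sqrt(51) / 16875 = -16.64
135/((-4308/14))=-315/718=-0.44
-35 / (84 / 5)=-25 / 12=-2.08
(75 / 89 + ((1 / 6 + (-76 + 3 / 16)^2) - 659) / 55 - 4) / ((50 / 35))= 2351674549 / 37593600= 62.56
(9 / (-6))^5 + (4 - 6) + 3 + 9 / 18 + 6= -3 / 32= -0.09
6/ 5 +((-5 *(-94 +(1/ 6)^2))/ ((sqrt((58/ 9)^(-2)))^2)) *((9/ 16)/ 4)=71158679/ 25920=2745.32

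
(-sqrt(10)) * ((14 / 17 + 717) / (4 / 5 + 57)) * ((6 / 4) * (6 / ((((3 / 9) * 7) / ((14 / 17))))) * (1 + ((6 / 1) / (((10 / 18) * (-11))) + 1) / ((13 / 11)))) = -43491492 * sqrt(10) / 1085773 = -126.67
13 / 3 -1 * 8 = -11 / 3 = -3.67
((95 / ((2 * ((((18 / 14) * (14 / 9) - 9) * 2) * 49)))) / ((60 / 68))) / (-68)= 19 / 16464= 0.00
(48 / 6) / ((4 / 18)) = 36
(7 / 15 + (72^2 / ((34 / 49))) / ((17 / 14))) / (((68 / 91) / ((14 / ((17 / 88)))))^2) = 20954028430487152 / 362063535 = 57873898.93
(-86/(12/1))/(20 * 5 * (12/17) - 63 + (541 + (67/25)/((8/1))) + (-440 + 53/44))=-804100/12356337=-0.07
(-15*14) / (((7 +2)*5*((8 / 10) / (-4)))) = 23.33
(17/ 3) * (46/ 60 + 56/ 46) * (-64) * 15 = -744736/ 69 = -10793.28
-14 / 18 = -7 / 9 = -0.78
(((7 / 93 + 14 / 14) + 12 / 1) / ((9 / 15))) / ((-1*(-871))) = 6080 / 243009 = 0.03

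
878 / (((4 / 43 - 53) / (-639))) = 24124806 / 2275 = 10604.31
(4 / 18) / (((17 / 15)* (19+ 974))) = 10 / 50643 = 0.00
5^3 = 125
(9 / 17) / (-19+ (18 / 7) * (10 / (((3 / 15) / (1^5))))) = 63 / 13039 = 0.00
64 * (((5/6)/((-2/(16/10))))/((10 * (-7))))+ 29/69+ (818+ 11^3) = 1730774/805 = 2150.03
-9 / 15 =-3 / 5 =-0.60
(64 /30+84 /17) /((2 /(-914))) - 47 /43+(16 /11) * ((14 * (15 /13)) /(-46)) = -116654218621 /36063885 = -3234.65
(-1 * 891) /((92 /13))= -11583 /92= -125.90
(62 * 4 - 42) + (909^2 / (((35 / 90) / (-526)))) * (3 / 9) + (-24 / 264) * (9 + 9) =-28685155460 / 77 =-372534486.49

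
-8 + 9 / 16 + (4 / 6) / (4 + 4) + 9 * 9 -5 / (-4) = 74.90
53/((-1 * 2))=-26.50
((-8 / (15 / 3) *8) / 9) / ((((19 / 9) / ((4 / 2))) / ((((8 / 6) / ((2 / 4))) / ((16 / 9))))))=-192 / 95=-2.02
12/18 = 2/3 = 0.67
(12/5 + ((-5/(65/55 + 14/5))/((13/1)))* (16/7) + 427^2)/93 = 18168390353/9266985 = 1960.55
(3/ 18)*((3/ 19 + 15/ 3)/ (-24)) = -49/ 1368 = -0.04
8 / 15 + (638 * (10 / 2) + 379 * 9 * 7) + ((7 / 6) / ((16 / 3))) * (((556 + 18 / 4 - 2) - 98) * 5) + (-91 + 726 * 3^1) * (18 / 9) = 30475397 / 960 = 31745.21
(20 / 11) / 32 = 5 / 88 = 0.06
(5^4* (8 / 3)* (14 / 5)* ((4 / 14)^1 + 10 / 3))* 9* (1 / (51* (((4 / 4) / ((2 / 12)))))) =76000 / 153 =496.73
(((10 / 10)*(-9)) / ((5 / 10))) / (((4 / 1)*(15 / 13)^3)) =-2197 / 750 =-2.93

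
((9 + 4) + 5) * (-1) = -18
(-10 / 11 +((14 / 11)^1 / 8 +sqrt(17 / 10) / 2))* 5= -15 / 4 +sqrt(170) / 4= -0.49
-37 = -37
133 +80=213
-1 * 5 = -5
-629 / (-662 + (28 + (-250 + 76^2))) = -629 / 4892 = -0.13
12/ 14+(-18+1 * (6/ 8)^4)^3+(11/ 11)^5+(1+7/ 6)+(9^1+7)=-1941222515515/ 352321536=-5509.80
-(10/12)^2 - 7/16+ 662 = 95165/144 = 660.87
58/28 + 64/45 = 3.49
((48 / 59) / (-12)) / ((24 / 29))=-29 / 354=-0.08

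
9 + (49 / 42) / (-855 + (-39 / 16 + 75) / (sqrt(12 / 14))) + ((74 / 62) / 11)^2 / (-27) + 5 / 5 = 143828897464031 / 14385496585977 - 2408*sqrt(42) / 123713217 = 10.00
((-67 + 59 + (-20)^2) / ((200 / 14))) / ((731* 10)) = 343 / 91375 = 0.00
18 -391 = -373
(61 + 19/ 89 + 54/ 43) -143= -308191/ 3827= -80.53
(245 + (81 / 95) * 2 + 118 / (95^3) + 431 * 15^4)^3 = 6547177240568468042151265330841126925632 / 630249409724609375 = 10388232245119102630781.94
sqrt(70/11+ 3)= sqrt(1133)/11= 3.06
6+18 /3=12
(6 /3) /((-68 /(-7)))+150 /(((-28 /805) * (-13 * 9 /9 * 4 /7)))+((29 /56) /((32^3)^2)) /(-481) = 21964248085974687 /37821482008576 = 580.73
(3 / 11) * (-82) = -246 / 11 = -22.36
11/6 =1.83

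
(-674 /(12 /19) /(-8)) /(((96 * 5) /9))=6403 /2560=2.50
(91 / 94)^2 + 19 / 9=242413 / 79524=3.05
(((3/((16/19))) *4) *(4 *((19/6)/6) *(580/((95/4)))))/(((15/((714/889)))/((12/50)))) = 149872/15875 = 9.44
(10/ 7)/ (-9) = -10/ 63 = -0.16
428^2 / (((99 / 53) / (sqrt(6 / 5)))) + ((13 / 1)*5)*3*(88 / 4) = 111718.33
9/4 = 2.25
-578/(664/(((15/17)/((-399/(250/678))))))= 10625/14968884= 0.00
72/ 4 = 18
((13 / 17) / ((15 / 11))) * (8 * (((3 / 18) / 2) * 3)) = 286 / 255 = 1.12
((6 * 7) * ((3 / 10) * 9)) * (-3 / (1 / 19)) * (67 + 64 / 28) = -447849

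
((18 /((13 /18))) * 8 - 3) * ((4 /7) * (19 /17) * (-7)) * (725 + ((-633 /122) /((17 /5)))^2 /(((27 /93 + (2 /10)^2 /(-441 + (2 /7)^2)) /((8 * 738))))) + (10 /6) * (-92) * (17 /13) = -73154932331007157413880 /1732375787189541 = -42228096.74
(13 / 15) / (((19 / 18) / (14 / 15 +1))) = 754 / 475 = 1.59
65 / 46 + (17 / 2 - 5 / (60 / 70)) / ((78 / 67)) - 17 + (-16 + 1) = -152291 / 5382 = -28.30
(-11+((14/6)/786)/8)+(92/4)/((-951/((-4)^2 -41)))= -62160949/5979888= -10.40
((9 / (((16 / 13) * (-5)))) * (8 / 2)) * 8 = -234 / 5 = -46.80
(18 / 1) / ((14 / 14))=18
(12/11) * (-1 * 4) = -48/11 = -4.36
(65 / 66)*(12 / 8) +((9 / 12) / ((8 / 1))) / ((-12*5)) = 10389 / 7040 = 1.48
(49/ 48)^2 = 2401/ 2304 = 1.04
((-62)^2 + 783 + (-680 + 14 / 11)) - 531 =37590 / 11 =3417.27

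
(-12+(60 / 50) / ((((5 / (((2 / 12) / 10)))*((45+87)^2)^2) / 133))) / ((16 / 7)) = -6375511295069 / 1214383104000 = -5.25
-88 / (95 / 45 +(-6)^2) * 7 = -792 / 49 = -16.16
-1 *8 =-8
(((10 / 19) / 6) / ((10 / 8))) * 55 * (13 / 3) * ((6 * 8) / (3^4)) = 45760 / 4617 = 9.91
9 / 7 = 1.29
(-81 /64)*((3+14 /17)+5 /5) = -3321 /544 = -6.10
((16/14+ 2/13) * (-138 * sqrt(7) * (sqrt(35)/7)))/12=-1357 * sqrt(5)/91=-33.34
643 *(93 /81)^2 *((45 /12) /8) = 3089615 /7776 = 397.33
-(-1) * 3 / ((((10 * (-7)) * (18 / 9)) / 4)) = -0.09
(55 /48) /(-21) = -55 /1008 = -0.05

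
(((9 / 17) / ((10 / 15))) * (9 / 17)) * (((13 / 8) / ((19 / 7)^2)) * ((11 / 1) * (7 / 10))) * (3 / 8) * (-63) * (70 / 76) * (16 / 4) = -15768713961 / 253728128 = -62.15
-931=-931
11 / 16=0.69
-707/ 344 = -2.06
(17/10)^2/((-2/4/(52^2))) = -390728/25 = -15629.12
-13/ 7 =-1.86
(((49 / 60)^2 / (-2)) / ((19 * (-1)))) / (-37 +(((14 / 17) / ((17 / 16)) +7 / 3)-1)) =-693889 / 1379445600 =-0.00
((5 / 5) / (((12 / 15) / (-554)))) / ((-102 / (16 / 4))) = 1385 / 51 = 27.16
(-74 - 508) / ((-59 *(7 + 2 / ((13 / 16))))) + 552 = 553.04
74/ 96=0.77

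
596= 596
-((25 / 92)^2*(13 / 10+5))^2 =-62015625 / 286557184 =-0.22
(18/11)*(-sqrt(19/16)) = -9*sqrt(19)/22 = -1.78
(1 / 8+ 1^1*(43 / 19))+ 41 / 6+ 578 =267773 / 456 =587.22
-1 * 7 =-7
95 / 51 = 1.86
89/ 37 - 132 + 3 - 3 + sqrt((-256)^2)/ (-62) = -153381/ 1147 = -133.72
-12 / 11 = -1.09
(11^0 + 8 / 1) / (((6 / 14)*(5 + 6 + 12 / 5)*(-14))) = -15 / 134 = -0.11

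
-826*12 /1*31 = -307272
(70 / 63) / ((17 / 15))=50 / 51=0.98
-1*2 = -2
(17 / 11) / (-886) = -17 / 9746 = -0.00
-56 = -56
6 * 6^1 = 36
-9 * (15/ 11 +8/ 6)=-24.27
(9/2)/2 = 9/4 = 2.25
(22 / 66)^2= 1 / 9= 0.11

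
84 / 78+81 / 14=1249 / 182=6.86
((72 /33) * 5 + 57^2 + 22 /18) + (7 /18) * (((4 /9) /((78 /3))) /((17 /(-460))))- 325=578121133 /196911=2935.95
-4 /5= -0.80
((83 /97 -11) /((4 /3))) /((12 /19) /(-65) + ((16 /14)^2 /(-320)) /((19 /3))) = 783510 /1067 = 734.31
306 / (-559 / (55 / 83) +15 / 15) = -495 / 1363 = -0.36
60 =60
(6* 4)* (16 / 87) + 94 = 2854 / 29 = 98.41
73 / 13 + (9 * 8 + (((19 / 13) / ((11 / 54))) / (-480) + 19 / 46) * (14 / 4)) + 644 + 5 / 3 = 88004579 / 121440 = 724.68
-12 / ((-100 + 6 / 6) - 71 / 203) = 609 / 5042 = 0.12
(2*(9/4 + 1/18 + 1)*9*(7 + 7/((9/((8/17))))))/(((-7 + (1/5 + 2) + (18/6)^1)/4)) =-78890/81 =-973.95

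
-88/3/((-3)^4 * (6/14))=-616/729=-0.84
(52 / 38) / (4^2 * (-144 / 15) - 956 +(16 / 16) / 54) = -7020 / 5692153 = -0.00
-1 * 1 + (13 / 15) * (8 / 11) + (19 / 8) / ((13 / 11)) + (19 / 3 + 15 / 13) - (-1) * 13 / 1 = 126567 / 5720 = 22.13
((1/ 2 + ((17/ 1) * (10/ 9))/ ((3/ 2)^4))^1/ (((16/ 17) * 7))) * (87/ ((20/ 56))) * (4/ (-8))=-3041317/ 38880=-78.22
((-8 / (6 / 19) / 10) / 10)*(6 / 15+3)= -323 / 375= -0.86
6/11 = 0.55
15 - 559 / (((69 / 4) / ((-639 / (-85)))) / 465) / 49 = -44005539 / 19159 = -2296.86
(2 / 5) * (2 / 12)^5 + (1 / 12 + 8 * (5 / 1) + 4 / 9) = 787861 / 19440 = 40.53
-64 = -64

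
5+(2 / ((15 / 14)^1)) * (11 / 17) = 6.21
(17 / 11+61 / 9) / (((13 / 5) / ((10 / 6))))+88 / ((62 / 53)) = 9642452 / 119691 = 80.56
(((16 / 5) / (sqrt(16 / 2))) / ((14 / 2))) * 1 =4 * sqrt(2) / 35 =0.16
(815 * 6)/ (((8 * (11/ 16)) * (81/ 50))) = 163000/ 297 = 548.82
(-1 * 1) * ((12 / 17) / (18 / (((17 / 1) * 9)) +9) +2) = -322 / 155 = -2.08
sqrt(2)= 1.41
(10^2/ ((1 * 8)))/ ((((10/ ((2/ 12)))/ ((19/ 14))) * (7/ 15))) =475/ 784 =0.61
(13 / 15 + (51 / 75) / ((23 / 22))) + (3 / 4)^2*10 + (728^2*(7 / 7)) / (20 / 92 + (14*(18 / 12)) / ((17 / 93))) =716030826611 / 155263800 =4611.70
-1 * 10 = -10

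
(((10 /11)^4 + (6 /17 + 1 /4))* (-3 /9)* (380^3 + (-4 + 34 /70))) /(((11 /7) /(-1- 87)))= 1317174096.73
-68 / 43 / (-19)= 68 / 817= 0.08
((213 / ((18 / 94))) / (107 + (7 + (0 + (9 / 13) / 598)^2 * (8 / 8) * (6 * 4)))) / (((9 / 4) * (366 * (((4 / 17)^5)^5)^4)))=3288732153432175764297239292857672193708936403213522459785205281527574773627038054708212936050697723621055962093856378468855891058009 / 402225059672407297138245503091467934663552164004693331291236955374747648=8176348226812839009726970000000000000000000000000000000000000.00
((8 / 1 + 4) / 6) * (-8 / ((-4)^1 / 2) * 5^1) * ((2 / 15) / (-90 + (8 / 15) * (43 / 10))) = -200 / 3289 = -0.06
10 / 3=3.33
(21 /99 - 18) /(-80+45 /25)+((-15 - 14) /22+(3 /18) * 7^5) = 36129380 /12903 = 2800.08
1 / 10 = 0.10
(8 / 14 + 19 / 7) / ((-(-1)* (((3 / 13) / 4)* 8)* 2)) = 299 / 84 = 3.56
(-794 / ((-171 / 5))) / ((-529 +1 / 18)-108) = -1588 / 43567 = -0.04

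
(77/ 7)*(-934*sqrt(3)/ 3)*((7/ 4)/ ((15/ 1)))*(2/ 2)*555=-1330483*sqrt(3)/ 6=-384077.36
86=86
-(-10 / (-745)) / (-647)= 0.00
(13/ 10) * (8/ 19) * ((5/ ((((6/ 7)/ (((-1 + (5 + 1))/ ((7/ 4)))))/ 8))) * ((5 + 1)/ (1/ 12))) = 99840/ 19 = 5254.74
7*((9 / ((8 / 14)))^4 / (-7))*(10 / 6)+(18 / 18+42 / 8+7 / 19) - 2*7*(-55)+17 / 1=-494983605 / 4864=-101764.72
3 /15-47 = -234 /5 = -46.80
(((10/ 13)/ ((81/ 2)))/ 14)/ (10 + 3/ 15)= 50/ 375921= 0.00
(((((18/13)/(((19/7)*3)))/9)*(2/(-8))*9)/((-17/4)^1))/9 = 14/12597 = 0.00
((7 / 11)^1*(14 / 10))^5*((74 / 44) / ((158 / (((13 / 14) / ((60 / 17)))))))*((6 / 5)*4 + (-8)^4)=76883346554287 / 11927839687500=6.45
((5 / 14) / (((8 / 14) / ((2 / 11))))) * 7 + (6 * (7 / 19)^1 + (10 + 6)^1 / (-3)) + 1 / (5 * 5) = -2.29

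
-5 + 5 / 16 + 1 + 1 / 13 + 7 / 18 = -6031 / 1872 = -3.22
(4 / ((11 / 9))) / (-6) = -6 / 11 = -0.55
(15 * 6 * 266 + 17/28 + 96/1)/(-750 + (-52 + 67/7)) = -673025/22188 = -30.33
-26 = -26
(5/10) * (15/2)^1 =15/4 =3.75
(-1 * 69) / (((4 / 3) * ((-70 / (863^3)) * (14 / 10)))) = 133046278929 / 392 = 339403772.78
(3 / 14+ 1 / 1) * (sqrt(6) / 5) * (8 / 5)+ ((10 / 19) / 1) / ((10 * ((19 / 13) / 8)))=104 / 361+ 68 * sqrt(6) / 175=1.24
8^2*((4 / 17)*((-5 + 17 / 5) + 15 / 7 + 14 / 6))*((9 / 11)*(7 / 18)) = 38656 / 2805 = 13.78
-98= -98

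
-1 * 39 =-39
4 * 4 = 16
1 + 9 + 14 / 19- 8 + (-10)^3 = -18948 / 19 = -997.26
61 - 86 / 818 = 24906 / 409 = 60.89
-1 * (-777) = 777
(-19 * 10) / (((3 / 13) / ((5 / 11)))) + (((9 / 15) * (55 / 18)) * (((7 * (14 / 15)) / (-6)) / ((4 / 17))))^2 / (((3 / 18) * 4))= -2277553741 / 8553600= -266.27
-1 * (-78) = 78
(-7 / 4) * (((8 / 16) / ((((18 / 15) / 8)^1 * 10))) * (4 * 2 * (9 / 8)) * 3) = -63 / 4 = -15.75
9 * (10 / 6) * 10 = 150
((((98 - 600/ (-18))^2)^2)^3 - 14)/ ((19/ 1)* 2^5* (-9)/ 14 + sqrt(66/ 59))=-878513220603682907214119890526332912/ 13039578979335 - 342863099031321384394449109817369* sqrt(3894)/ 117356210814015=-67555131911330159831395.79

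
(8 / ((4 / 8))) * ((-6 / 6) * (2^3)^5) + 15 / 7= -3670001 / 7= -524285.86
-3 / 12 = -1 / 4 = -0.25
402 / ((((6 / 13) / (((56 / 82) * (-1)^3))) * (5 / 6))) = -146328 / 205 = -713.80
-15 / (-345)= 1 / 23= 0.04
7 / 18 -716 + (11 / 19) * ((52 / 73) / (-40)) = -44665511 / 62415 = -715.62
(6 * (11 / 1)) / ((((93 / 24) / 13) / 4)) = 27456 / 31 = 885.68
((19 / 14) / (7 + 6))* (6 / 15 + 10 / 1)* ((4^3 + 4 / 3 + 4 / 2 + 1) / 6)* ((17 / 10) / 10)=13243 / 6300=2.10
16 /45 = 0.36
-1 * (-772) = 772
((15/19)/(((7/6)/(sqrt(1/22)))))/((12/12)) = 45 * sqrt(22)/1463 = 0.14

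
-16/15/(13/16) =-256/195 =-1.31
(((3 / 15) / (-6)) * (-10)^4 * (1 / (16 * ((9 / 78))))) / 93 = -1625 / 837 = -1.94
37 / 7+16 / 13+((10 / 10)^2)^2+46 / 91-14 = -544 / 91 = -5.98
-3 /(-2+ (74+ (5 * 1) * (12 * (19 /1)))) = -0.00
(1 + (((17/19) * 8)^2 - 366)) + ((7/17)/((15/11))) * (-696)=-16076769/30685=-523.93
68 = 68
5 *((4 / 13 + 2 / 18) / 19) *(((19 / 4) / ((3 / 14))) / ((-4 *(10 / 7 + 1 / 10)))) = -60025 / 150228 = -0.40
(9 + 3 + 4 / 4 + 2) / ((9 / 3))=5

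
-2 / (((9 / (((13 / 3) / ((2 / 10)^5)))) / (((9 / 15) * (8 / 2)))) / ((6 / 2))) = -65000 / 3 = -21666.67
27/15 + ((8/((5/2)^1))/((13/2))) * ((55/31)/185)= 134551/74555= 1.80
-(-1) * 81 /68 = 81 /68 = 1.19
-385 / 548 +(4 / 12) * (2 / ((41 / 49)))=6349 / 67404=0.09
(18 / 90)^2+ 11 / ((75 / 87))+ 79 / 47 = 14.48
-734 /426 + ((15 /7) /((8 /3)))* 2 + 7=41057 /5964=6.88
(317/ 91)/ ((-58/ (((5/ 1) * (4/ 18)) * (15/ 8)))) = -7925/ 63336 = -0.13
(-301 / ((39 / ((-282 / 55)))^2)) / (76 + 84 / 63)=-0.07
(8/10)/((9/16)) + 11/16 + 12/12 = 2239/720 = 3.11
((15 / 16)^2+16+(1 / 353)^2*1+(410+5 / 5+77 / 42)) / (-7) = -41123338339 / 669897984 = -61.39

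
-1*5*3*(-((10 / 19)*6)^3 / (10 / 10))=3240000 / 6859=472.37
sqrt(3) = 1.73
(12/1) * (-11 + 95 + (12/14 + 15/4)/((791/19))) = 5588649/5537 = 1009.33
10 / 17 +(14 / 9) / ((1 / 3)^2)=248 / 17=14.59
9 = 9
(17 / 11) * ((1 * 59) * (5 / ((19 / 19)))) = 5015 / 11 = 455.91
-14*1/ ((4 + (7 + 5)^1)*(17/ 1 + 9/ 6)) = -7/ 148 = -0.05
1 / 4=0.25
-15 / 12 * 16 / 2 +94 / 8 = 7 / 4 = 1.75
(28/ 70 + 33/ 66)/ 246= 3/ 820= 0.00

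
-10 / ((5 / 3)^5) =-486 / 625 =-0.78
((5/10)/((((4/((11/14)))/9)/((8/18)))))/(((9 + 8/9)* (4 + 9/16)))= 396/45479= 0.01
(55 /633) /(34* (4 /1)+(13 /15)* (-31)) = 275 /345407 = 0.00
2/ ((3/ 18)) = 12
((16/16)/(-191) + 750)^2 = 20520276001/36481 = 562492.15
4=4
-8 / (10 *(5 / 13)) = -2.08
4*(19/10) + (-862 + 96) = -3792/5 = -758.40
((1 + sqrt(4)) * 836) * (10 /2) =12540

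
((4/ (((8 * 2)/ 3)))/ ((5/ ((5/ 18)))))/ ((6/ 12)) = 1/ 12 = 0.08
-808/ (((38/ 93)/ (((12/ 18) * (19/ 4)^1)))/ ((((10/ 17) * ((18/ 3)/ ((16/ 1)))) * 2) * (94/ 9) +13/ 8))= -7962133/ 204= -39030.06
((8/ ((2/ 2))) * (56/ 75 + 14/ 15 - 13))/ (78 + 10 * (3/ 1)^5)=-566/ 15675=-0.04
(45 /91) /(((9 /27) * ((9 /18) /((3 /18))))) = 45 /91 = 0.49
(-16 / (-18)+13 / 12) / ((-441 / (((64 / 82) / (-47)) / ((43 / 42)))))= 1136 / 15660729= 0.00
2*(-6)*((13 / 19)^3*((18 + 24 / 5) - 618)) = 78459264 / 34295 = 2287.78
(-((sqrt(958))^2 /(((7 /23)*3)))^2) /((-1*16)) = 121374289 /1764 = 68806.29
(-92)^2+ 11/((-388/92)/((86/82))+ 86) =686246607/81077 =8464.13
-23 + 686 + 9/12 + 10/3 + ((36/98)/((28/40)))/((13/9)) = 667.45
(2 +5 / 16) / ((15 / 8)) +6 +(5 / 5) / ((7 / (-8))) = 1279 / 210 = 6.09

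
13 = 13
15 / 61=0.25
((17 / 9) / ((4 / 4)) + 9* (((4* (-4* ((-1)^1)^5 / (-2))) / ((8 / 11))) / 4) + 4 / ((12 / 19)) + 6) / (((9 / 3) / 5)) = -1895 / 108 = -17.55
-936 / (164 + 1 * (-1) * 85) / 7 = -936 / 553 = -1.69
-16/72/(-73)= 2/657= 0.00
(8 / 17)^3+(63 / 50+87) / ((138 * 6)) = 14292623 / 67799400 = 0.21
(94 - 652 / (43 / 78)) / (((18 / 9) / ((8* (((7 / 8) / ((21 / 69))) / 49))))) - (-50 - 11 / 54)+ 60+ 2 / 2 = -16418959 / 113778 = -144.31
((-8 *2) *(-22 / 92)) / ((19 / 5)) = 440 / 437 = 1.01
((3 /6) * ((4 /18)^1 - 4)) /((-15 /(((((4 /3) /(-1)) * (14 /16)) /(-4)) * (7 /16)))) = 833 /51840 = 0.02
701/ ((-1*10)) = -701/ 10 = -70.10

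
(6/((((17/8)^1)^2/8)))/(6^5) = 32/23409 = 0.00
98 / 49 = 2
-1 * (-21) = 21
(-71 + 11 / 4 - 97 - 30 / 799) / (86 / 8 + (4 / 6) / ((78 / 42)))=-14.88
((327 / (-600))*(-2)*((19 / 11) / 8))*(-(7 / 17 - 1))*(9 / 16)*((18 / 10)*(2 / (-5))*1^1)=-167751 / 2992000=-0.06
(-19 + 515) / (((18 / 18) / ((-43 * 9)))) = -191952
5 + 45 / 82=5.55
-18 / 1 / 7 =-18 / 7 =-2.57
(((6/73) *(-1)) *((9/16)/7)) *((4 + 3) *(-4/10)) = 27/1460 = 0.02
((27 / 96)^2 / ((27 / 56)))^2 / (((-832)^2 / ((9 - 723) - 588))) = -287091 / 5670699008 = -0.00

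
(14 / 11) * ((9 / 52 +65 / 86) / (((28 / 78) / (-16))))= -24924 / 473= -52.69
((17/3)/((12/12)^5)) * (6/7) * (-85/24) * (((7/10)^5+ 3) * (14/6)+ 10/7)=-5353303927/35280000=-151.74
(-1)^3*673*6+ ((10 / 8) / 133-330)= -2323771 / 532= -4367.99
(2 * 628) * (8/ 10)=5024/ 5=1004.80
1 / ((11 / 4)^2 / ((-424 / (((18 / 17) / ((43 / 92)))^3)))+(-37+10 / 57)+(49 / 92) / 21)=-36188403893804 / 1339208365854251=-0.03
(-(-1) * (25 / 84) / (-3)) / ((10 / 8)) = -5 / 63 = -0.08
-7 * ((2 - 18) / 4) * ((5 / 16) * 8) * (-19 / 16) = -665 / 8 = -83.12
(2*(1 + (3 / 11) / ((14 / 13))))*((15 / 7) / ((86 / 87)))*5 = 1259325 / 46354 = 27.17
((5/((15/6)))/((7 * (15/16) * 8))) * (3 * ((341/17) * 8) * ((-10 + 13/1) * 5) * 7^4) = 11228448/17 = 660496.94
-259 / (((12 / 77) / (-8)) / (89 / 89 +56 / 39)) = 3789170 / 117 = 32386.07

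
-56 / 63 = -8 / 9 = -0.89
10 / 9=1.11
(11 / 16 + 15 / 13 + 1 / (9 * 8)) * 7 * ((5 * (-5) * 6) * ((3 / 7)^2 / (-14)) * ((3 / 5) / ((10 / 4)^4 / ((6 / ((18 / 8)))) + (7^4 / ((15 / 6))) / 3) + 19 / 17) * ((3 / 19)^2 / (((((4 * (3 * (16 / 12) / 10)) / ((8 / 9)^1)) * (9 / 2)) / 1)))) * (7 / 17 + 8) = 362822403625 / 489834670584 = 0.74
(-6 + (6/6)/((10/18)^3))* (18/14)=-27/125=-0.22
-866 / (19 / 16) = -13856 / 19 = -729.26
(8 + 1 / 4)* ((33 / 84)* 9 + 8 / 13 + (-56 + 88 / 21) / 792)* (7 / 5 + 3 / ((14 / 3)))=971729 / 14112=68.86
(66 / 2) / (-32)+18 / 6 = 63 / 32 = 1.97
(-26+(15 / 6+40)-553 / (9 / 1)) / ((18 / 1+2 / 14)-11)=-5663 / 900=-6.29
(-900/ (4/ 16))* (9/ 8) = -4050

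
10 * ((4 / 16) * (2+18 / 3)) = 20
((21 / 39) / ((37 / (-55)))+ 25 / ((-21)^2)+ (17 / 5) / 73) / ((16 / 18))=-53976343 / 68821480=-0.78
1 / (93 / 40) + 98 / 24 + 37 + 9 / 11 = 173221 / 4092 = 42.33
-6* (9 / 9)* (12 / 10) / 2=-18 / 5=-3.60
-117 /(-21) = 39 /7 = 5.57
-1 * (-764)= 764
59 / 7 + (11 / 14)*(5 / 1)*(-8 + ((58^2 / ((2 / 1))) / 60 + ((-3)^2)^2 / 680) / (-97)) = -13375213 / 554064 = -24.14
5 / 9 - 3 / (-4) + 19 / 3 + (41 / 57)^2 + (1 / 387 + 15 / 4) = 3327503 / 279414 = 11.91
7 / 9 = 0.78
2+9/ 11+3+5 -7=42/ 11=3.82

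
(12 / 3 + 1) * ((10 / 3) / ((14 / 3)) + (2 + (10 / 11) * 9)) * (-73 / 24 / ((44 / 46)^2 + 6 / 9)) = -32399663 / 309232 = -104.77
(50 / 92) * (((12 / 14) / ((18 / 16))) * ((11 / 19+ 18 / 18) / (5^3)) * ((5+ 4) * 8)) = 1152 / 3059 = 0.38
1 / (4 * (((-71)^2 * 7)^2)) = 1 / 4980689476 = 0.00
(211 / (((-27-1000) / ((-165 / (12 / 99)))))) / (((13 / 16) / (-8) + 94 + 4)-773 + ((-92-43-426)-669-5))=-36764640 / 251094311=-0.15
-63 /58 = -1.09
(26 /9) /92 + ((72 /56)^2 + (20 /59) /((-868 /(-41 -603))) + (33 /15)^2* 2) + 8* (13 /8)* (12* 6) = 878987106323 /927577350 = 947.62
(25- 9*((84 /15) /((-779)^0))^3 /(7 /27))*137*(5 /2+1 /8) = -2183421471 /1000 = -2183421.47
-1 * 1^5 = -1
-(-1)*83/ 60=83/ 60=1.38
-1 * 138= -138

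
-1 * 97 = -97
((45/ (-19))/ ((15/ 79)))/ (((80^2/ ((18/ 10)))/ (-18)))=19197/ 304000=0.06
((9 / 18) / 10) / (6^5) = 1 / 155520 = 0.00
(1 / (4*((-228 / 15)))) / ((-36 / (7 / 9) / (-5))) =-175 / 98496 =-0.00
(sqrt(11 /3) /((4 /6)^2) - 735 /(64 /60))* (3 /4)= -513.57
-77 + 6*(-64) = -461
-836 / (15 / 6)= -1672 / 5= -334.40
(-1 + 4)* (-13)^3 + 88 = -6503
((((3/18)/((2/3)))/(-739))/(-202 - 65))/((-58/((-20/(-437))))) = -5/5001095298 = -0.00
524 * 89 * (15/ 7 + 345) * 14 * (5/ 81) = 13990800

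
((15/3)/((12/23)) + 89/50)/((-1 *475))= -3409/142500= -0.02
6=6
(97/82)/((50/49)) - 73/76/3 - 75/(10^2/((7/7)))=20821/233700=0.09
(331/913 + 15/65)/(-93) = -7042/1103817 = -0.01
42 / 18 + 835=837.33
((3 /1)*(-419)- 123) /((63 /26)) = -11960 /21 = -569.52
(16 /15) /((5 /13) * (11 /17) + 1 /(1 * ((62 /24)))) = 109616 /65355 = 1.68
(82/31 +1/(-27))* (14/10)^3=748769/104625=7.16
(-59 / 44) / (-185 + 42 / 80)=590 / 81169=0.01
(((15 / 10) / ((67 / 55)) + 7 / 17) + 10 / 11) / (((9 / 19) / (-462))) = -8505749 / 3417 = -2489.24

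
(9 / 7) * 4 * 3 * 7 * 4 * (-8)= -3456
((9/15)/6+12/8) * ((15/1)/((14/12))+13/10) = 3964/175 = 22.65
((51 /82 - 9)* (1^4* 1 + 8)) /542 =-6183 /44444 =-0.14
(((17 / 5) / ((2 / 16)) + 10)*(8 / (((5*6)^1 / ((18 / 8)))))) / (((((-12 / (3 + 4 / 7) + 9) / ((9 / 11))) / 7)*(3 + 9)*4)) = 1953 / 4136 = 0.47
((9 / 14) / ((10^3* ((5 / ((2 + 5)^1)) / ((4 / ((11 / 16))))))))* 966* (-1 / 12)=-0.42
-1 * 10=-10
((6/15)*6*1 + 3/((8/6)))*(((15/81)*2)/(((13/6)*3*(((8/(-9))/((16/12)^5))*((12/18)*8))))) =-248/1053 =-0.24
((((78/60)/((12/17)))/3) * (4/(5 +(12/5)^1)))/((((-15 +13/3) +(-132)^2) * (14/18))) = 663/27060320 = 0.00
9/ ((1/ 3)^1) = 27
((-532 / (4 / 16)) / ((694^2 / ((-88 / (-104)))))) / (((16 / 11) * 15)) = -16093 / 93919020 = -0.00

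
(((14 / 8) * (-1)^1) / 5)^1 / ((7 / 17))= -17 / 20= -0.85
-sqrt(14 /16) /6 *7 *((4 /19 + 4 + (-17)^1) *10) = 2835 *sqrt(14) /76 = 139.57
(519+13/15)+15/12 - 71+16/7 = 190009/420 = 452.40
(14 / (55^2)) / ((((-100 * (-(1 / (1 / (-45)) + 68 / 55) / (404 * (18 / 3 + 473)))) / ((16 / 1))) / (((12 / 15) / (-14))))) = 3096256 / 16548125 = 0.19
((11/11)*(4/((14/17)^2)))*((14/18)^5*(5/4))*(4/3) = 495635/177147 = 2.80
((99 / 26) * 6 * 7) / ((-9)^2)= 77 / 39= 1.97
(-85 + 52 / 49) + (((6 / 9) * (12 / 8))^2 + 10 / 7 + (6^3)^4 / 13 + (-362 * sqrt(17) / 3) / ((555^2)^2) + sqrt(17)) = 284638201513 * sqrt(17) / 284638201875 + 106662282542 / 637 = 167444717.69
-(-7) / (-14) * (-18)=9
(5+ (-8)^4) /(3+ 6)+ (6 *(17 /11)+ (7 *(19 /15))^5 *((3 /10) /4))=509556379823 /111375000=4575.14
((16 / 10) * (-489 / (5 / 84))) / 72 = -4564 / 25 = -182.56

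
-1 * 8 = -8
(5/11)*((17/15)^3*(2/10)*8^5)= 160989184/37125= 4336.41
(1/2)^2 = 0.25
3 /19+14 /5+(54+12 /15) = 5487 /95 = 57.76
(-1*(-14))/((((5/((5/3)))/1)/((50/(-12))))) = -175/9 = -19.44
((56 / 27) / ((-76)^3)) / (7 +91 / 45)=-5 / 9547728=-0.00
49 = 49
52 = 52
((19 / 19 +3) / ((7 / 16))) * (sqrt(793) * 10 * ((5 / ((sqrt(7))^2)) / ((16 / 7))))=200 * sqrt(793) / 7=804.58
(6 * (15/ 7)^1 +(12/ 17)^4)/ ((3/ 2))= 5108028/ 584647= 8.74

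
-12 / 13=-0.92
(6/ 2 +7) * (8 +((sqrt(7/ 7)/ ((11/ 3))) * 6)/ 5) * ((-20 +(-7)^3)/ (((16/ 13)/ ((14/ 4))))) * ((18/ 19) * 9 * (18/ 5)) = -501323823/ 190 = -2638546.44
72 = 72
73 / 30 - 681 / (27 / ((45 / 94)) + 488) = 1.18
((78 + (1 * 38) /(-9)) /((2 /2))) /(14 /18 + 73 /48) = 10624 /331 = 32.10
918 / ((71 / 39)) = 35802 / 71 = 504.25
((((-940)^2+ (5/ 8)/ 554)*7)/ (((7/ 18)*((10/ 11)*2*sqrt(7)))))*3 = 232617243177*sqrt(7)/ 62048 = 9918891.44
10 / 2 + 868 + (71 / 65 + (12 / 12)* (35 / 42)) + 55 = 362671 / 390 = 929.93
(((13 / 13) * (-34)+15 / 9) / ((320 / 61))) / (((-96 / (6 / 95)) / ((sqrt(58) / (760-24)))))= 5917 * sqrt(58) / 1073971200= 0.00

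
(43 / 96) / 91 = 43 / 8736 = 0.00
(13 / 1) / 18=13 / 18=0.72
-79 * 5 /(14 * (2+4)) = -395 /84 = -4.70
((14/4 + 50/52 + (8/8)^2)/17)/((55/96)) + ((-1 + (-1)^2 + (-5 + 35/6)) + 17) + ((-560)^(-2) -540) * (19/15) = -2537161916337/3811808000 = -665.61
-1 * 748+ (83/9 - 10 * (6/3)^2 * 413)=-155329/9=-17258.78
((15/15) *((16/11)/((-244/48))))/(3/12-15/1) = 768/39589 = 0.02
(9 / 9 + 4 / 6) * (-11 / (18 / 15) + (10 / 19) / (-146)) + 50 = 866725 / 24966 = 34.72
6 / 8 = 3 / 4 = 0.75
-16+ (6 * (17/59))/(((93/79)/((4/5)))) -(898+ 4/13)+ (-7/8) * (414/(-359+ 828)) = -29118099059/31861180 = -913.91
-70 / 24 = -35 / 12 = -2.92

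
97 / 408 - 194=-79055 / 408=-193.76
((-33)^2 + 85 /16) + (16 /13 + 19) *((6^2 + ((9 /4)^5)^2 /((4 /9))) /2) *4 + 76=305353.18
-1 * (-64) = 64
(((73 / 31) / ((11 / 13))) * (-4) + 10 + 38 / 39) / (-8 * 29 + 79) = 2096 / 2034747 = 0.00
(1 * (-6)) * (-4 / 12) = 2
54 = 54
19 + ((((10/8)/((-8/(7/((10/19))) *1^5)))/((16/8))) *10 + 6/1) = 935/64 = 14.61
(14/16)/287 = 0.00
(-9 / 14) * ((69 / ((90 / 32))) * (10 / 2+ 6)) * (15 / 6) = -3036 / 7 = -433.71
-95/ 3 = -31.67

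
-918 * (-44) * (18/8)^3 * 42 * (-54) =-2086968807/2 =-1043484403.50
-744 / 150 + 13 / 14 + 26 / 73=-93903 / 25550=-3.68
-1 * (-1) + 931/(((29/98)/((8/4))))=182505/29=6293.28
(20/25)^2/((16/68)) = 68/25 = 2.72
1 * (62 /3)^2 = 3844 /9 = 427.11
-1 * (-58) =58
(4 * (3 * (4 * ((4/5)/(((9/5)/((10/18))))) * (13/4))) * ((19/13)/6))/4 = 190/81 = 2.35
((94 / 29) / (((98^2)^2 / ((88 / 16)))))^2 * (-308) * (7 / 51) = -2940179 / 1861738612324253376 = -0.00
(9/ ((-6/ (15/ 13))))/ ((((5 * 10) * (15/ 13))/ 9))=-27/ 100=-0.27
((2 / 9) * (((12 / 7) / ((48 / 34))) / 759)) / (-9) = -17 / 430353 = -0.00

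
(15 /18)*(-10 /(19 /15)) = -125 /19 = -6.58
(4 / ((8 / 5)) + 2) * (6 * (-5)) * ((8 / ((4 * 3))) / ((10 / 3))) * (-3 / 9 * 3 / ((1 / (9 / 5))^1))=243 / 5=48.60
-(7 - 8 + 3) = -2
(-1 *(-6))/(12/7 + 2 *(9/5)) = 35/31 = 1.13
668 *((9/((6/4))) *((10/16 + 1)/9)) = 2171/3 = 723.67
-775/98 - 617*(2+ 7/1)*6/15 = -1092263/490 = -2229.11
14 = 14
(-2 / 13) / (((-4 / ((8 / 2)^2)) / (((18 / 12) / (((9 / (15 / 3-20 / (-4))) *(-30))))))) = -4 / 117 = -0.03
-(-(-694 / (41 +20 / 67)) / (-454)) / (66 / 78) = 302237 / 6909199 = 0.04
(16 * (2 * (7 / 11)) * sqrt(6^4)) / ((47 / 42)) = 338688 / 517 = 655.10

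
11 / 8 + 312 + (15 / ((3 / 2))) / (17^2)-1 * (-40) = 817083 / 2312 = 353.41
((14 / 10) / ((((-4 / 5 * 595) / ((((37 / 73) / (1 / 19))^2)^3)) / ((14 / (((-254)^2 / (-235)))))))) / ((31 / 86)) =1707639938748705191363 / 5145353403098612348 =331.88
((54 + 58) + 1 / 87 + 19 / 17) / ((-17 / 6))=-334636 / 8381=-39.93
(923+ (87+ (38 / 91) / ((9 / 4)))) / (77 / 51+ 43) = 7032407 / 309855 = 22.70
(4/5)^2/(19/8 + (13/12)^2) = 2304/12775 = 0.18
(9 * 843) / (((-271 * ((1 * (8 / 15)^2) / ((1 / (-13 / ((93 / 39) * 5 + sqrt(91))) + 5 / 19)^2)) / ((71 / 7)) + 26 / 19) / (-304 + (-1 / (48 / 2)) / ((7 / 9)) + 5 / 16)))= 894066.00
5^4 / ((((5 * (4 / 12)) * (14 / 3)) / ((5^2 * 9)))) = 253125 / 14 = 18080.36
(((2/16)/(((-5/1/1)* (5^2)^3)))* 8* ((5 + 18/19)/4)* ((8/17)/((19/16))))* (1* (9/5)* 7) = -227808/2397265625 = -0.00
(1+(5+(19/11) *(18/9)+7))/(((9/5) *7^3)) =905/33957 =0.03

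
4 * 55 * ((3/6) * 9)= 990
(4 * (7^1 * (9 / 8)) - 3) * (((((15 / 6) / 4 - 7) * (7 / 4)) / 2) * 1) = -20349 / 128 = -158.98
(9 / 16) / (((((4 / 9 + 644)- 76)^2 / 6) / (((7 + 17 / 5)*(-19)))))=-540189 / 261734560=-0.00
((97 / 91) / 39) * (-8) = -776 / 3549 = -0.22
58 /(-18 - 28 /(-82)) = -3.28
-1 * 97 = -97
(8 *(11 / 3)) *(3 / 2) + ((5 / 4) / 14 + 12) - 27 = 1629 / 56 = 29.09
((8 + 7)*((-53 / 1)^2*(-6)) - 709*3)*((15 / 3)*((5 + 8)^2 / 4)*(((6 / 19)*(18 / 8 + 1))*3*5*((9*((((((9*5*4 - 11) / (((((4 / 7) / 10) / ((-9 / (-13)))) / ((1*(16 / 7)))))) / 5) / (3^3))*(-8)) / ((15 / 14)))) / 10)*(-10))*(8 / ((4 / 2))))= -146790114045120 / 19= -7725795476058.95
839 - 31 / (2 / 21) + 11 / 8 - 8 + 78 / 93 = 125913 / 248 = 507.71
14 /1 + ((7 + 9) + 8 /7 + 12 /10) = 1132 /35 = 32.34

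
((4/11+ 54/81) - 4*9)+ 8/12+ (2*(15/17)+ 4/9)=-54014/1683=-32.09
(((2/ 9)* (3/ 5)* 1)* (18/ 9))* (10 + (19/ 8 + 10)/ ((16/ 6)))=937/ 240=3.90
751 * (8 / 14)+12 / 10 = 430.34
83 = 83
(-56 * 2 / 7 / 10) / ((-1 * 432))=1 / 270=0.00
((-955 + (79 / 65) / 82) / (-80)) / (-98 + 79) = -5090071 / 8101600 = -0.63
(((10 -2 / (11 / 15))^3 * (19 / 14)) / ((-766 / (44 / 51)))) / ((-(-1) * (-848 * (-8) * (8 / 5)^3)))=-296875 / 14029694448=-0.00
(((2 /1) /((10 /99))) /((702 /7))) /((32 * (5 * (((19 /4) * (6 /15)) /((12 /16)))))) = 77 /158080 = 0.00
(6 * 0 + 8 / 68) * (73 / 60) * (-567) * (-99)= 1365903 / 170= 8034.72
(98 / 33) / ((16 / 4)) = 0.74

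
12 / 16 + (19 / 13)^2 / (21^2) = 225031 / 298116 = 0.75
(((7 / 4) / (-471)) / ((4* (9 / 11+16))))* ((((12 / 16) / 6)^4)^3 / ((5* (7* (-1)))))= 11 / 479029728431308800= 0.00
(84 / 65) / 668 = 21 / 10855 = 0.00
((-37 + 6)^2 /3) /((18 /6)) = 961 /9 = 106.78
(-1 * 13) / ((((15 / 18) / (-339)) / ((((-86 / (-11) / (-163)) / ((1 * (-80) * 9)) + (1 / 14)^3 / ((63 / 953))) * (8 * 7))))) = 25404556944 / 15374975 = 1652.33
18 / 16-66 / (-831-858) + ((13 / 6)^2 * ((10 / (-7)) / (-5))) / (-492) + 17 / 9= 26614477 / 8725374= 3.05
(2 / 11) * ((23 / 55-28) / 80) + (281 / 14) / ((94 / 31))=6.56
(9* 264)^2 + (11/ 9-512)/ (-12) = 609705205/ 108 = 5645418.56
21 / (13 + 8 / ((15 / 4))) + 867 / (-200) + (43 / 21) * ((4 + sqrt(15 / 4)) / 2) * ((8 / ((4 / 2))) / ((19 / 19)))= 43 * sqrt(15) / 21 + 12807611 / 953400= 21.36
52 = 52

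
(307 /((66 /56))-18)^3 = 512384096008 /35937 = 14257842.78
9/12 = 3/4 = 0.75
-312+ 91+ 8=-213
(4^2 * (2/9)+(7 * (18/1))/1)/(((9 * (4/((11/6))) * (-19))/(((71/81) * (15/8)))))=-2276615/3989088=-0.57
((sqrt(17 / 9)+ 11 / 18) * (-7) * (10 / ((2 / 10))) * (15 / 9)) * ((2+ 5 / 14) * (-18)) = 15125+ 8250 * sqrt(17) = 49140.62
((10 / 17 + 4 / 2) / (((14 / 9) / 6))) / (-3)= -396 / 119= -3.33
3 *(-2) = -6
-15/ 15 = -1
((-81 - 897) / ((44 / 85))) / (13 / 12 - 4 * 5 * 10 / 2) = 249390 / 13057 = 19.10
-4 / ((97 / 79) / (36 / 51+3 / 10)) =-27018 / 8245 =-3.28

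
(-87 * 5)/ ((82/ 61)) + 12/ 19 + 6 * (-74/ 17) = -9245829/ 26486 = -349.08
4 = 4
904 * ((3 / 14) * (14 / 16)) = 339 / 2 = 169.50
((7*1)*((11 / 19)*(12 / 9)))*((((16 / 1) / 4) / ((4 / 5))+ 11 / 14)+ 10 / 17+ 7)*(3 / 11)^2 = 19098 / 3553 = 5.38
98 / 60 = 49 / 30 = 1.63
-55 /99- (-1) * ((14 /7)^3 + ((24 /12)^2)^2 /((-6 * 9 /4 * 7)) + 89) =96.28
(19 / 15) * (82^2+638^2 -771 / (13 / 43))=101570789 / 195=520875.84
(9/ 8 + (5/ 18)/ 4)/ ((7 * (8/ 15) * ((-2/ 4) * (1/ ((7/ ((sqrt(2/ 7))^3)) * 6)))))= -1505 * sqrt(14)/ 32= -175.97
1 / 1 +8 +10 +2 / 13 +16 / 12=799 / 39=20.49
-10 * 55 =-550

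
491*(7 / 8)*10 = 17185 / 4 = 4296.25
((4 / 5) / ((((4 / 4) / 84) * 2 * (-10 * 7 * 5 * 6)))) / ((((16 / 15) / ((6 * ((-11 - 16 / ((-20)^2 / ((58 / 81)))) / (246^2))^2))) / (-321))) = 53367629123 / 55619453763000000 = 0.00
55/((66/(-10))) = -25/3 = -8.33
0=0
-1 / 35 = -0.03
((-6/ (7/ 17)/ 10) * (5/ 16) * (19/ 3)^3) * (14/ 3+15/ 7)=-16674229/ 21168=-787.71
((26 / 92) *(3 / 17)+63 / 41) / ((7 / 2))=50865 / 112217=0.45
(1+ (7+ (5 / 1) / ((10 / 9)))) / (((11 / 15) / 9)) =3375 / 22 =153.41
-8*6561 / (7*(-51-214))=52488 / 1855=28.30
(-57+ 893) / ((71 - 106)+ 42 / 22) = -2299 / 91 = -25.26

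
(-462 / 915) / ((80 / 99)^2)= -754677 / 976000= -0.77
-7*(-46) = 322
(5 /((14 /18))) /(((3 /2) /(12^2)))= 4320 /7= 617.14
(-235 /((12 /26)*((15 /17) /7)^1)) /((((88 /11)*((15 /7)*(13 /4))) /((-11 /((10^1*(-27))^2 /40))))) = 430661 /984150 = 0.44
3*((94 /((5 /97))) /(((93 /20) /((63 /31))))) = 2297736 /961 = 2390.98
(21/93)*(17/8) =0.48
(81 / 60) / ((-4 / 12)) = -81 / 20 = -4.05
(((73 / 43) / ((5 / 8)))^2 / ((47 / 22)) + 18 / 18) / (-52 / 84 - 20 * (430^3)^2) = -203191947 / 5768126836996093528243475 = -0.00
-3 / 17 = -0.18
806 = 806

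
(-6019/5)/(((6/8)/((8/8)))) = -24076/15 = -1605.07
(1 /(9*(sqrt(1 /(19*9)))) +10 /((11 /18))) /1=sqrt(19) /3 +180 /11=17.82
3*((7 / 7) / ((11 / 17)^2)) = 867 / 121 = 7.17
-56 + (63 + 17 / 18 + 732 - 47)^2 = 181719217 / 324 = 560861.78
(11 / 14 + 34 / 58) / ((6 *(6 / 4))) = 557 / 3654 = 0.15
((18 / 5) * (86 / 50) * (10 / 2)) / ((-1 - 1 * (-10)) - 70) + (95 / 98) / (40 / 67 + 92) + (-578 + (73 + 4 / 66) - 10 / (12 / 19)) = -483314998483 / 927187800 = -521.27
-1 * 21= -21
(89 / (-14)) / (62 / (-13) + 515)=-1157 / 92862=-0.01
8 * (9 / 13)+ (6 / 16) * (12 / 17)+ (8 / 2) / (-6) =6811 / 1326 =5.14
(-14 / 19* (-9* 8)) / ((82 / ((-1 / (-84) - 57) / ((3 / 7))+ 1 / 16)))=-133973 / 1558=-85.99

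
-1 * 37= -37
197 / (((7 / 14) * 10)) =197 / 5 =39.40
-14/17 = -0.82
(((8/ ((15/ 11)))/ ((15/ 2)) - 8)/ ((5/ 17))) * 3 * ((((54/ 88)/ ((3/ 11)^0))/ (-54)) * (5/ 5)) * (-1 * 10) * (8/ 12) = -13804/ 2475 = -5.58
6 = 6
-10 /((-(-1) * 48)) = -5 /24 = -0.21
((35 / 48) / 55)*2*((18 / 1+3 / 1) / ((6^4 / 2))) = 49 / 57024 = 0.00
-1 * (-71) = 71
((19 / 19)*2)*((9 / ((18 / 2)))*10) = 20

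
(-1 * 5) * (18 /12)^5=-1215 /32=-37.97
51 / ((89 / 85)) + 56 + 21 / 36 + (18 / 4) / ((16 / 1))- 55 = 432091 / 8544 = 50.57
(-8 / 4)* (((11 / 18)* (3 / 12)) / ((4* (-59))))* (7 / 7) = 11 / 8496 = 0.00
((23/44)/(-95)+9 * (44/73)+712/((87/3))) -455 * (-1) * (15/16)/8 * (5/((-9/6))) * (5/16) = -57927759971/2265359360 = -25.57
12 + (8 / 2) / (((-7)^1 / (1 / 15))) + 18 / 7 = 218 / 15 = 14.53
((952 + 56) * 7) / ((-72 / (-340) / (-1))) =-33320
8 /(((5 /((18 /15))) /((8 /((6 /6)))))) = 384 /25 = 15.36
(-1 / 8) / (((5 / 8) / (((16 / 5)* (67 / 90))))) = -536 / 1125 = -0.48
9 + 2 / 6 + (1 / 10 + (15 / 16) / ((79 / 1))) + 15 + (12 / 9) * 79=2460601 / 18960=129.78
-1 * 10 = -10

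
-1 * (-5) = 5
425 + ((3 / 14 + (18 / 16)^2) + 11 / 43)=8220637 / 19264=426.74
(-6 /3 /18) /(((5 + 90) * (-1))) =1 /855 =0.00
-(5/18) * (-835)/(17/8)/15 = 3340/459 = 7.28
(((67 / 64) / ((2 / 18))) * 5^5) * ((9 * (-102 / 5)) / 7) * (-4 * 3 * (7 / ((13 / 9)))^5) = 73575966713011875 / 2970344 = 24770183760.87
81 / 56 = 1.45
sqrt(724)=2 * sqrt(181)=26.91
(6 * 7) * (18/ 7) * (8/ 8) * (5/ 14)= 38.57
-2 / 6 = -1 / 3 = -0.33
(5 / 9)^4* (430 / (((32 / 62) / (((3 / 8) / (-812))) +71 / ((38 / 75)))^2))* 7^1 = 2610580525000 / 8698781974442121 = 0.00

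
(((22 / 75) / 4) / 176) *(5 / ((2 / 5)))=1 / 192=0.01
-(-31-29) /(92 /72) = 1080 /23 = 46.96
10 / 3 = 3.33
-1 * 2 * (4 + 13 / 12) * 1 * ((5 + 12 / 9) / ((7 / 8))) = -4636 / 63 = -73.59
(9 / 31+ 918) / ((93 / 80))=789.93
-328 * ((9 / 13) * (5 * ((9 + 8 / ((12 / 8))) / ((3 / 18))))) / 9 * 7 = -987280 / 13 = -75944.62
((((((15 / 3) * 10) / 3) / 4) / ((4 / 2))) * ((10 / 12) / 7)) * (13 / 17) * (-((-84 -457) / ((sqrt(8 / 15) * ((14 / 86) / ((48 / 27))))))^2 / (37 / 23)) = -404522458827500 / 52426521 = -7715988.99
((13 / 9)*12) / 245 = 0.07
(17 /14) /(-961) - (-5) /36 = 33329 /242172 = 0.14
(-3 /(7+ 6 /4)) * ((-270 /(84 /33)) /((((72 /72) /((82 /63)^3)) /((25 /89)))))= 758131000 /32694417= 23.19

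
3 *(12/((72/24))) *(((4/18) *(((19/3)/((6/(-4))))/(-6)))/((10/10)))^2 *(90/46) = 0.57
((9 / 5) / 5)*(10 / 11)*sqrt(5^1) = 0.73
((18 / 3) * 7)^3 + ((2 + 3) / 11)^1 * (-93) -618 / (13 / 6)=10547751 / 143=73760.50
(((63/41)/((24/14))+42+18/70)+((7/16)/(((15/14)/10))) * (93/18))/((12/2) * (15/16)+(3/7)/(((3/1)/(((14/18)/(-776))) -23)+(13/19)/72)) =191733050528819/16785358843995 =11.42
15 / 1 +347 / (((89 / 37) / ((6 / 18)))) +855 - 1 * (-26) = 252071 / 267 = 944.09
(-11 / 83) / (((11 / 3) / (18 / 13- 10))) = 336 / 1079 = 0.31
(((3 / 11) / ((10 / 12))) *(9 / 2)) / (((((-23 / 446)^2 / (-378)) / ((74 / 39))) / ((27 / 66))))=-676035519768 / 4160585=-162485.69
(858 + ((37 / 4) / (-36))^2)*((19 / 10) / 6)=338064283 / 1244160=271.72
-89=-89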